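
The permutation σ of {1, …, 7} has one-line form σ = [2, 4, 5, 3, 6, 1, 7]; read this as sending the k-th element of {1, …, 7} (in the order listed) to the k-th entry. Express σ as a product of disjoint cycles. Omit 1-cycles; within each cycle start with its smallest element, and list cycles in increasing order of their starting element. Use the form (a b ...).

(1 2 4 3 5 6)

Start at 1 and follow images: 1 → 2 → 4 → 3 → 5 → 6 → 1, giving the cycle (1 2 4 3 5 6).
Repeating from the next unused element and collecting all non-trivial cycles gives (1 2 4 3 5 6).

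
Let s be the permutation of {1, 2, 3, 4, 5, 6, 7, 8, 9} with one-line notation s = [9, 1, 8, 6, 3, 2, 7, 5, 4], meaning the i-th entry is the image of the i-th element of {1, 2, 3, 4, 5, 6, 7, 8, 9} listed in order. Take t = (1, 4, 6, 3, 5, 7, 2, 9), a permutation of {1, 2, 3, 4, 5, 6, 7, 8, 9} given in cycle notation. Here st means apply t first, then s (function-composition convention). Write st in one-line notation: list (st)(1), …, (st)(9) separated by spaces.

(st)(x) = s(t(x)). Computing each image: s(t(1)) = s(4) = 6, s(t(2)) = s(9) = 4, s(t(3)) = s(5) = 3, s(t(4)) = s(6) = 2, s(t(5)) = s(7) = 7, s(t(6)) = s(3) = 8, s(t(7)) = s(2) = 1, s(t(8)) = s(8) = 5, s(t(9)) = s(1) = 9.
Hence st = [6 4 3 2 7 8 1 5 9].

6 4 3 2 7 8 1 5 9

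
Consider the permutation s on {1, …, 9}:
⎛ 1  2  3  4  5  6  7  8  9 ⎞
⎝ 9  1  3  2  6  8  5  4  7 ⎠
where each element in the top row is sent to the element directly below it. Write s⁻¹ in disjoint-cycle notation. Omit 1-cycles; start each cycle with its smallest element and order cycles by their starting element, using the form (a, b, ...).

The cycle decomposition of s is (1, 9, 7, 5, 6, 8, 4, 2).
The inverse reverses every cycle; in canonical form, s⁻¹ = (1, 2, 4, 8, 6, 5, 7, 9).

(1, 2, 4, 8, 6, 5, 7, 9)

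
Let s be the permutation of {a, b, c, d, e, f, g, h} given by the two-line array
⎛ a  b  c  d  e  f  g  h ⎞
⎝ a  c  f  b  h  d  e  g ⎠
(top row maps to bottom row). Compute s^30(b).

f

Tracing b → c → … returns to b after 4 steps, so b lies in a 4-cycle (b, c, f, d).
Powers repeat with period 4 on this cycle, and 30 mod 4 = 2, so s^30(b) = s^2(b).
Stepping 2 places around the cycle: b → c → f.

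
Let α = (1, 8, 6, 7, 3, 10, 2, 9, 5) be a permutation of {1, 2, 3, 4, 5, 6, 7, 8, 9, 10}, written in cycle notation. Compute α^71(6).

6 lies in the 9-cycle (1, 8, 6, 7, 3, 10, 2, 9, 5).
Powers repeat with period 9 on this cycle, and 71 mod 9 = 8, so α^71(6) = α^8(6).
Advancing 8 steps from 6: 6 → 7 → 3 → 10 → 2 → 9 → 5 → 1 → 8.

8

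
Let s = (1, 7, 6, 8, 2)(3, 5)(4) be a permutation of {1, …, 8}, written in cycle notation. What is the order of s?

The disjoint cycles have lengths 5, 2, 1.
The order of s is the least common multiple of its cycle lengths: lcm(5, 2) = 10.

10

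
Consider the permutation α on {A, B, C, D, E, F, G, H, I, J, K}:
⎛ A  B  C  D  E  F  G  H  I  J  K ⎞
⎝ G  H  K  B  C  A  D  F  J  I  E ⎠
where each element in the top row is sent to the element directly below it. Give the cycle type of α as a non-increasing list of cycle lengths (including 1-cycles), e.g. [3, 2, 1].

[6, 3, 2]

The disjoint cycles are (A G D B H F)(C K E)(I J), with lengths 6, 3, 2 in non-increasing order.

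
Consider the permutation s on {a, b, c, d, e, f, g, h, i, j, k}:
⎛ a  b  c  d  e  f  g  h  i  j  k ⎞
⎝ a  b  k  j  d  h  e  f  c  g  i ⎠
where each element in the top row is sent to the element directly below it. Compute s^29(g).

e

Tracing g → e → … returns to g after 4 steps, so g lies in a 4-cycle (d, j, g, e).
Powers repeat with period 4 on this cycle, and 29 mod 4 = 1, so s^29(g) = s^1(g).
Stepping 1 place around the cycle: g → e.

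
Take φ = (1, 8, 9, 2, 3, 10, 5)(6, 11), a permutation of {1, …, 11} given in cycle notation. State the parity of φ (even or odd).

The cycle lengths are 7, 2, 1, 1.
A cycle is odd iff its length is even; φ has 1 even-length cycle, so sgn(φ) = (−1)^1 and φ is odd.

odd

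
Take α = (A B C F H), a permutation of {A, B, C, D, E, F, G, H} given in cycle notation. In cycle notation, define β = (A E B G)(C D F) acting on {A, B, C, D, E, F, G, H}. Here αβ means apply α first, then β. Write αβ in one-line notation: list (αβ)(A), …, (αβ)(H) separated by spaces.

G D C F B H A E

(αβ)(x) = β(α(x)). Computing each image: β(α(A)) = β(B) = G, β(α(B)) = β(C) = D, β(α(C)) = β(F) = C, β(α(D)) = β(D) = F, β(α(E)) = β(E) = B, β(α(F)) = β(H) = H, β(α(G)) = β(G) = A, β(α(H)) = β(A) = E.
Hence αβ = [G D C F B H A E].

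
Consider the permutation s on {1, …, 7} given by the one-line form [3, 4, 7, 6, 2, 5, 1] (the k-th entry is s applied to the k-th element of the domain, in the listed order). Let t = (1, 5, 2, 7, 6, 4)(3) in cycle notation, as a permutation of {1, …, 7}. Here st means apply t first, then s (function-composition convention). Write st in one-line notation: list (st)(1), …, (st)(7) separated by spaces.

Chase each element through t then s: 1 → 5 → 2; 2 → 7 → 1; 3 → 3 → 7; 4 → 1 → 3; 5 → 2 → 4; 6 → 4 → 6; 7 → 6 → 5.
Collecting the images, st = [2 1 7 3 4 6 5].

2 1 7 3 4 6 5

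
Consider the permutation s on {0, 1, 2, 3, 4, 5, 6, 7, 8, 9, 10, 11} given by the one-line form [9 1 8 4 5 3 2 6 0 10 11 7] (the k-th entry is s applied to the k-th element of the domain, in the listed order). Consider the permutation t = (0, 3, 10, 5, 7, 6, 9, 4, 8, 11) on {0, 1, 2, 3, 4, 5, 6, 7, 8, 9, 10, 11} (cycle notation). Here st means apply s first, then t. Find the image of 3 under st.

8

(st)(3) = t(s(3)). s(3) = 4, then t(4) = 8. So (st)(3) = 8.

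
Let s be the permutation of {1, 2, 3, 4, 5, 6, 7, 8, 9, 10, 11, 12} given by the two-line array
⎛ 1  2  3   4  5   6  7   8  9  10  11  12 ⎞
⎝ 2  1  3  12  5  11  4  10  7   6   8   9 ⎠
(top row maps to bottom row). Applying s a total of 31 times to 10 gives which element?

Tracing 10 → 6 → … returns to 10 after 4 steps, so 10 lies in a 4-cycle (6 11 8 10).
Powers repeat with period 4 on this cycle, and 31 mod 4 = 3, so s^31(10) = s^3(10).
Stepping 3 places around the cycle: 10 → 6 → 11 → 8.

8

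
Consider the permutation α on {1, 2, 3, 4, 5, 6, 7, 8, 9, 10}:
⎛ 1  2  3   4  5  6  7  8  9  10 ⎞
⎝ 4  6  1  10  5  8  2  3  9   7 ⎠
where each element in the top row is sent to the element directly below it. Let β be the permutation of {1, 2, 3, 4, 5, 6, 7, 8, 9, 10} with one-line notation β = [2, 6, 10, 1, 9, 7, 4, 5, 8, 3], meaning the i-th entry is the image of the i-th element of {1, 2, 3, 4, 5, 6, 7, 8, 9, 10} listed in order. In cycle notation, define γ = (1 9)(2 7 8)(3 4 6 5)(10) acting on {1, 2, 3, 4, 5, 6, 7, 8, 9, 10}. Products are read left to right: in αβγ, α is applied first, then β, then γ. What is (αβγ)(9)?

2

Chase 9: α(9) = 9; β(9) = 8; γ(8) = 2. Hence (αβγ)(9) = 2.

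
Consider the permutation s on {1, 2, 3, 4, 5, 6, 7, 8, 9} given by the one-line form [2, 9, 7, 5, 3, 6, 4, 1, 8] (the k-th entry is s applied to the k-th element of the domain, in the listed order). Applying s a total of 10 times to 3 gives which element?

Tracing 3 → 7 → … returns to 3 after 4 steps, so 3 lies in a 4-cycle (3, 7, 4, 5).
Since the cycle has length 4, s^10 acts on it the same as s^2 (10 mod 4 = 2).
Advancing 2 steps from 3: 3 → 7 → 4.

4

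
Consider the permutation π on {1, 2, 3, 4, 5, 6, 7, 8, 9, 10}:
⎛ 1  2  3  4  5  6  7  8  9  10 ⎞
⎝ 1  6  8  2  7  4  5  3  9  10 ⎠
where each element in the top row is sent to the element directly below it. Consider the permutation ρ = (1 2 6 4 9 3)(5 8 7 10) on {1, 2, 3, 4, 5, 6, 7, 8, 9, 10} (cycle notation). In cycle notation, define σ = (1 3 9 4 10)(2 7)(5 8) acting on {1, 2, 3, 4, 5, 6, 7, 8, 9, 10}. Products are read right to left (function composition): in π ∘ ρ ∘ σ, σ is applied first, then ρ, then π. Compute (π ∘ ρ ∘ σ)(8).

3

(π ∘ ρ ∘ σ)(8) = π(ρ(σ(8))). σ(8) = 5, then ρ(5) = 8, then π(8) = 3, so the result is 3.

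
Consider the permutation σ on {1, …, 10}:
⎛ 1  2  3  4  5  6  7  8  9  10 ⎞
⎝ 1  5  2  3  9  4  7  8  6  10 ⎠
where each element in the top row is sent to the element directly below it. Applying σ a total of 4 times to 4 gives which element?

Tracing 4 → 3 → … returns to 4 after 6 steps, so 4 lies in a 6-cycle (2, 5, 9, 6, 4, 3).
Advancing 4 steps from 4: 4 → 3 → 2 → 5 → 9.

9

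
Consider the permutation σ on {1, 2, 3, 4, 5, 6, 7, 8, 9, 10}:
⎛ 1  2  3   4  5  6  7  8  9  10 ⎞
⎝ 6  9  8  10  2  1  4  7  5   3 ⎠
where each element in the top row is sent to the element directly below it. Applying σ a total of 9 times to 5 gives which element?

5

Tracing 5 → 2 → … returns to 5 after 3 steps, so 5 lies in a 3-cycle (2 9 5).
Powers repeat with period 3 on this cycle, and 9 mod 3 = 0, so σ^9(5) = σ^0(5).
So σ^9(5) = 5.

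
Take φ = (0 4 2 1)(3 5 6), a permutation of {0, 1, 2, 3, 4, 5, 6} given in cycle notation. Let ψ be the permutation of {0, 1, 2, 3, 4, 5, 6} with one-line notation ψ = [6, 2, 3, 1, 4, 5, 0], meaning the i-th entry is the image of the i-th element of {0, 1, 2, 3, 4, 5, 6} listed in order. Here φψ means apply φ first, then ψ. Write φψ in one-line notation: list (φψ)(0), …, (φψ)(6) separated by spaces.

4 6 2 5 3 0 1

Chase each element through φ then ψ: 0 → 4 → 4; 1 → 0 → 6; 2 → 1 → 2; 3 → 5 → 5; 4 → 2 → 3; 5 → 6 → 0; 6 → 3 → 1.
Collecting the images, φψ = [4 6 2 5 3 0 1].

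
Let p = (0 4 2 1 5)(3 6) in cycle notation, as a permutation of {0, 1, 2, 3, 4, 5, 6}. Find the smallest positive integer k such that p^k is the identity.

10

The disjoint cycles have lengths 5, 2.
The order is lcm(5, 2) = 10.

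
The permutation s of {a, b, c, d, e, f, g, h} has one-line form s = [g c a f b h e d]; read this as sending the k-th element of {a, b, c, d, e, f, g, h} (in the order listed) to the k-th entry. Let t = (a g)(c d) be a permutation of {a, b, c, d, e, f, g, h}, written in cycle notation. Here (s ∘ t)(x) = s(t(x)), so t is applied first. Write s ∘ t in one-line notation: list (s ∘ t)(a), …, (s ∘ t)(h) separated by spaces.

e c f a b h g d

(s ∘ t)(x) = s(t(x)). Computing each image: s(t(a)) = s(g) = e, s(t(b)) = s(b) = c, s(t(c)) = s(d) = f, s(t(d)) = s(c) = a, s(t(e)) = s(e) = b, s(t(f)) = s(f) = h, s(t(g)) = s(a) = g, s(t(h)) = s(h) = d.
Hence s ∘ t = [e c f a b h g d].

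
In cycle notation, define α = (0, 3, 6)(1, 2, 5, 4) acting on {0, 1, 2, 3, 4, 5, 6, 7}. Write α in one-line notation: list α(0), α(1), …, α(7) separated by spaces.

Image by image: 0↦3, 1↦2, 2↦5, 3↦6, 4↦1, 5↦4, 6↦0, 7↦7.
Listing these in domain order gives 3 2 5 6 1 4 0 7.

3 2 5 6 1 4 0 7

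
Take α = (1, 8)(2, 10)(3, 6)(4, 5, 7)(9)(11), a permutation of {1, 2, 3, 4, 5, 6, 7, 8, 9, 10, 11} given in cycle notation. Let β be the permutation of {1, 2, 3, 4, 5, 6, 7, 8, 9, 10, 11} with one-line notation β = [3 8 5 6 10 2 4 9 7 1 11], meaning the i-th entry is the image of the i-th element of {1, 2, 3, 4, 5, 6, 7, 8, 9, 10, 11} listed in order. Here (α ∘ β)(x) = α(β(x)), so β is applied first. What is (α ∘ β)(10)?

8

First apply β: β(10) = 1, then α(1) = 8. Thus (α ∘ β)(10) = 8.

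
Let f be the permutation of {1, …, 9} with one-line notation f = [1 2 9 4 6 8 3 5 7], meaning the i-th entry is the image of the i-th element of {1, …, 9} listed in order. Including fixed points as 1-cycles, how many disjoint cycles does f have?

The cycle decomposition is (1)(2)(3 9 7)(4)(5 6 8), which has 5 cycles (counting 1-cycles).

5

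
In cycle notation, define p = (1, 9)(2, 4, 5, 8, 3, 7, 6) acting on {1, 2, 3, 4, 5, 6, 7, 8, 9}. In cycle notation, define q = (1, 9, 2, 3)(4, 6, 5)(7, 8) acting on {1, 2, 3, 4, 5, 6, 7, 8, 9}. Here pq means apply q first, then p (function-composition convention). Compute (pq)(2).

7

(pq)(2) = p(q(2)). q(2) = 3, then p(3) = 7. So (pq)(2) = 7.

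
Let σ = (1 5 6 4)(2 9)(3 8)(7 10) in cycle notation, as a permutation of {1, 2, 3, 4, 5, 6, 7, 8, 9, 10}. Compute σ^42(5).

4

5 lies in the 4-cycle (1 5 6 4).
Since the cycle has length 4, σ^42 acts on it the same as σ^2 (42 mod 4 = 2).
Advancing 2 steps from 5: 5 → 6 → 4.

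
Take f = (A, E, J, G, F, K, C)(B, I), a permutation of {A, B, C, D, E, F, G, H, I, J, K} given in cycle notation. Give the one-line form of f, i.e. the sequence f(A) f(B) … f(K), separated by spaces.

E I A D J K F H B G C

Image by image: A→E, B→I, C→A, D→D, E→J, F→K, G→F, H→H, I→B, J→G, K→C.
Listing these in domain order gives E I A D J K F H B G C.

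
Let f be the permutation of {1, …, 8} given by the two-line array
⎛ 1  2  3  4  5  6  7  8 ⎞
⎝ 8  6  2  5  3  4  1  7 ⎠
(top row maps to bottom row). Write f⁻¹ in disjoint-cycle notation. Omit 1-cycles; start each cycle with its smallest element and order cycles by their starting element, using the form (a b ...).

(1 7 8)(2 3 5 4 6)

First write f in disjoint cycles: (1 8 7)(2 6 4 5 3).
The inverse reverses every cycle; in canonical form, f⁻¹ = (1 7 8)(2 3 5 4 6).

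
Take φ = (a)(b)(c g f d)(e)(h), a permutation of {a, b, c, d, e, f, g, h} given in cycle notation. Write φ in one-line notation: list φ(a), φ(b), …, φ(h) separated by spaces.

a b g c e d f h

Reading each image from the cycles: a→a, b→b, c→g, d→c, e→e, f→d, g→f, h→h.
Listing these in domain order gives a b g c e d f h.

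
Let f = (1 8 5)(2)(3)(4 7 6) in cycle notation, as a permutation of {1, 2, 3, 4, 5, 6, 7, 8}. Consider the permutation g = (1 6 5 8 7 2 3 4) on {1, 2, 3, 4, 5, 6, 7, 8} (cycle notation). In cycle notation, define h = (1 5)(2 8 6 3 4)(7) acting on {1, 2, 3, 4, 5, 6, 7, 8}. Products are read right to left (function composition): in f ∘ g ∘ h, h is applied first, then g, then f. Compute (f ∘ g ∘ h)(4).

3

Apply the permutations in order: h(4) = 2, then g(2) = 3, then f(3) = 3. So (f ∘ g ∘ h)(4) = 3.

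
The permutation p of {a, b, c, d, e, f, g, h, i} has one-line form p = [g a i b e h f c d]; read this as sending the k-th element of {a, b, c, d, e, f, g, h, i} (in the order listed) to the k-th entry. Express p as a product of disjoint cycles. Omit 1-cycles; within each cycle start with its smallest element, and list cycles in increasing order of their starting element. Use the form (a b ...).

(a g f h c i d b)

Iterating p from a gives a → g → f → h → c → i → d → b → a; that is the 8-cycle (a g f h c i d b).
Continuing from each remaining unvisited element yields (a g f h c i d b).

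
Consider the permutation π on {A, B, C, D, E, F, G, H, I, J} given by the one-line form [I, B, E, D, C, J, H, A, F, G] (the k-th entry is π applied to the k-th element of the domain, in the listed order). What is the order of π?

The disjoint-cycle form of π has cycle lengths 6, 2, 1, 1.
Since disjoint cycles commute, ord(π) = lcm(6, 2) = 6.

6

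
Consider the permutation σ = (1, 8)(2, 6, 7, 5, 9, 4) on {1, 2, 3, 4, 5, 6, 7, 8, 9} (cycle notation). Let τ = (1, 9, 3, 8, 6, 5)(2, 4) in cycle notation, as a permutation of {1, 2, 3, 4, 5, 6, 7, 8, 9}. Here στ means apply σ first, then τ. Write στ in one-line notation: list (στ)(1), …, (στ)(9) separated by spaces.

For each element, apply σ then τ: 1 → 8 → 6; 2 → 6 → 5; 3 → 3 → 8; 4 → 2 → 4; 5 → 9 → 3; 6 → 7 → 7; 7 → 5 → 1; 8 → 1 → 9; 9 → 4 → 2.
Collecting the images, στ = [6 5 8 4 3 7 1 9 2].

6 5 8 4 3 7 1 9 2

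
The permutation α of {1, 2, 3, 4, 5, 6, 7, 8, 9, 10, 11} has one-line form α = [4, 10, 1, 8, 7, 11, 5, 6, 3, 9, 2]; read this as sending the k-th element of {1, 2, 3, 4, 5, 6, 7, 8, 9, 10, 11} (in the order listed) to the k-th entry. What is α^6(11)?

4

Tracing 11 → 2 → … returns to 11 after 9 steps, so 11 lies in a 9-cycle (1 4 8 6 11 2 10 9 3).
Stepping 6 places around the cycle: 11 → 2 → 10 → 9 → 3 → 1 → 4.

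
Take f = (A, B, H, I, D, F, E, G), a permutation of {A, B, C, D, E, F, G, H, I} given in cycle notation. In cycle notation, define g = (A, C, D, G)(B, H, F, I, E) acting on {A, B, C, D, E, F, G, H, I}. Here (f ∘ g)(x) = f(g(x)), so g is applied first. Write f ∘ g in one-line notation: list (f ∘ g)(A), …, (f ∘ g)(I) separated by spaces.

C I F A H D B E G

For each element, apply g then f: A → C → C; B → H → I; C → D → F; D → G → A; E → B → H; F → I → D; G → A → B; H → F → E; I → E → G.
Collecting the images, f ∘ g = [C I F A H D B E G].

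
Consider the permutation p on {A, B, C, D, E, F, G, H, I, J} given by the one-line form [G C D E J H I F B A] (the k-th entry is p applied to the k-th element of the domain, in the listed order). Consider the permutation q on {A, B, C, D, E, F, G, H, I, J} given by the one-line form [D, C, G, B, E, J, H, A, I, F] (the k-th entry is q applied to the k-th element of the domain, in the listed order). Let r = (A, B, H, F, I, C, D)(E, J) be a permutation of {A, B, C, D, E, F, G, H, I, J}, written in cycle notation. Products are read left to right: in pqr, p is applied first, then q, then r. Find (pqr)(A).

(pqr)(A) = r(q(p(A))). p(A) = G, then q(G) = H, then r(H) = F, so the result is F.

F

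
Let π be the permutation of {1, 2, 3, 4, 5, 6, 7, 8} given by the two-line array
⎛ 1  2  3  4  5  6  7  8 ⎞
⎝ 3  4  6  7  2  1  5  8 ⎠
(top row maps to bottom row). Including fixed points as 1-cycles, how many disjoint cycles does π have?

3

The cycle decomposition is (1, 3, 6)(2, 4, 7, 5)(8), which has 3 cycles (counting 1-cycles).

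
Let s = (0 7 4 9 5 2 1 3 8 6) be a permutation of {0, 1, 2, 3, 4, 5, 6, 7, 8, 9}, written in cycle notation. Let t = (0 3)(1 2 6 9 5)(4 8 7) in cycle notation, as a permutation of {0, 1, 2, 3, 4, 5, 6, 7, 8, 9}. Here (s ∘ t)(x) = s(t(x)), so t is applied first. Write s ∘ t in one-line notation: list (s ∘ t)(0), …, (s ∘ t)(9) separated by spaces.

8 1 0 7 6 3 5 9 4 2

Chase each element through t then s: 0 → 3 → 8; 1 → 2 → 1; 2 → 6 → 0; 3 → 0 → 7; 4 → 8 → 6; 5 → 1 → 3; 6 → 9 → 5; 7 → 4 → 9; 8 → 7 → 4; 9 → 5 → 2.
So s ∘ t in one-line form is 8 1 0 7 6 3 5 9 4 2.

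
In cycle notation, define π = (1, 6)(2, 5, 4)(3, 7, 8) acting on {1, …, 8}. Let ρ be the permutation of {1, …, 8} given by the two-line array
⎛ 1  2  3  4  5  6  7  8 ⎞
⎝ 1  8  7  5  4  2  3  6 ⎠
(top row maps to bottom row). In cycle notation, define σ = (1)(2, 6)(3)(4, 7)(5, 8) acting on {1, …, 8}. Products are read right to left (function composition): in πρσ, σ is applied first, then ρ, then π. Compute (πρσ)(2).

Apply the permutations in order: σ(2) = 6, then ρ(6) = 2, then π(2) = 5. So (πρσ)(2) = 5.

5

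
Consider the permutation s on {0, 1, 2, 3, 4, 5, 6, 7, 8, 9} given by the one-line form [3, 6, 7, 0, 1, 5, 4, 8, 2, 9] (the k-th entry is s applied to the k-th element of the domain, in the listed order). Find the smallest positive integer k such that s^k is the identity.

6

Writing s as disjoint cycles, the cycle lengths are 3, 3, 2, 1, 1.
The order of s is the least common multiple of its cycle lengths: lcm(3, 3, 2) = 6.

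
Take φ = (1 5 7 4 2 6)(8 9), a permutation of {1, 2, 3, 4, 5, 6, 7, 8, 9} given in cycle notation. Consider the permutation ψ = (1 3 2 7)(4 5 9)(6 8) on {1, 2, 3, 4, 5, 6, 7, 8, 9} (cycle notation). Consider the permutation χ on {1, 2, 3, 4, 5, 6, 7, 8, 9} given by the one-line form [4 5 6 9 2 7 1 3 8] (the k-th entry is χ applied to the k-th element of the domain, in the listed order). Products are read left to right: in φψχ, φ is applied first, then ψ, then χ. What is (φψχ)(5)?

4

Apply the permutations in order: φ(5) = 7, then ψ(7) = 1, then χ(1) = 4. So (φψχ)(5) = 4.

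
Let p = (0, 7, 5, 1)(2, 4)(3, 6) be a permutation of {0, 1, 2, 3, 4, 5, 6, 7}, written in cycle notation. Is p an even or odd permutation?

odd

The cycle lengths are 4, 2, 2.
A cycle is odd iff its length is even; p has 3 even-length cycles, so sgn(p) = (−1)^3 and p is odd.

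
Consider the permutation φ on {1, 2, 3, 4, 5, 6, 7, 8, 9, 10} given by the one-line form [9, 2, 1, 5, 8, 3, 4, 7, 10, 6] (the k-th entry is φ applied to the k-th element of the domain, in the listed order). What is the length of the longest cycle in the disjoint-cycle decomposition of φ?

Decomposing into disjoint cycles gives (1, 9, 10, 6, 3)(4, 5, 8, 7); the longest has length 5.

5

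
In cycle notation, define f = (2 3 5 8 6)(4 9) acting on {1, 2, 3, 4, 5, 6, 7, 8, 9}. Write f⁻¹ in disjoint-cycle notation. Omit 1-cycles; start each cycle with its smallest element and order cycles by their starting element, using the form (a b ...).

If f sends a → b within a cycle, f⁻¹ sends b → a; equivalently, reverse each cycle.
After reversing and putting each cycle's least element first, f⁻¹ = (2 6 8 5 3)(4 9).

(2 6 8 5 3)(4 9)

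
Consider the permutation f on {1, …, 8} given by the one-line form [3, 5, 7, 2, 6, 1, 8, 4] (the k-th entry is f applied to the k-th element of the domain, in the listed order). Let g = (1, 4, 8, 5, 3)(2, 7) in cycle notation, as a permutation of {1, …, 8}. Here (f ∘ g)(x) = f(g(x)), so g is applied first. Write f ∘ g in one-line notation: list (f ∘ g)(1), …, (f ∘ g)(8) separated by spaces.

2 8 3 4 7 1 5 6

Chase each element through g then f: 1 → 4 → 2; 2 → 7 → 8; 3 → 1 → 3; 4 → 8 → 4; 5 → 3 → 7; 6 → 6 → 1; 7 → 2 → 5; 8 → 5 → 6.
Collecting the images, f ∘ g = [2 8 3 4 7 1 5 6].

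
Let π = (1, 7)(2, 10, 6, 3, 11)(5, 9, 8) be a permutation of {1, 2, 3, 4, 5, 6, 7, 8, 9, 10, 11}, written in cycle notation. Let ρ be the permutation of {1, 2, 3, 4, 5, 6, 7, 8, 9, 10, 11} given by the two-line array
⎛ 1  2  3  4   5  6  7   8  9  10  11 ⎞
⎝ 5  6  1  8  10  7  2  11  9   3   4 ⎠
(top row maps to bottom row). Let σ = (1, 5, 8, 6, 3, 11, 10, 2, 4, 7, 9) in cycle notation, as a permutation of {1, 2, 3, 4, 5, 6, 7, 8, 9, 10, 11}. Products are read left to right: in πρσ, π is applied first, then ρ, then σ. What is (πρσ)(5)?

Chase 5: π(5) = 9; ρ(9) = 9; σ(9) = 1. Hence (πρσ)(5) = 1.

1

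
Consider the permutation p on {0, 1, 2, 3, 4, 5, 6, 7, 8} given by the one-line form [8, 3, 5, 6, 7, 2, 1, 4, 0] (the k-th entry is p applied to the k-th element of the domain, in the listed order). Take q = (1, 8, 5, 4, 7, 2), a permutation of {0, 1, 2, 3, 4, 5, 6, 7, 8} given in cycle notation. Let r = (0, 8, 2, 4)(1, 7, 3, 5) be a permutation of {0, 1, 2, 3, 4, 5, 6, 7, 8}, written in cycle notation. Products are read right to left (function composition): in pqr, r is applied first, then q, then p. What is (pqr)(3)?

Chase 3: r(3) = 5; q(5) = 4; p(4) = 7. Hence (pqr)(3) = 7.

7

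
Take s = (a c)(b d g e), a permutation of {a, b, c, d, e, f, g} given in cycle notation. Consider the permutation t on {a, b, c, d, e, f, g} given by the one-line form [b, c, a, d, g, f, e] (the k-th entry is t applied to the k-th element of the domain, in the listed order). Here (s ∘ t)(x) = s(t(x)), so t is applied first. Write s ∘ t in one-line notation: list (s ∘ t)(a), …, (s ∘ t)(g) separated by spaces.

Chase each element through t then s: a → b → d; b → c → a; c → a → c; d → d → g; e → g → e; f → f → f; g → e → b.
So s ∘ t in one-line form is d a c g e f b.

d a c g e f b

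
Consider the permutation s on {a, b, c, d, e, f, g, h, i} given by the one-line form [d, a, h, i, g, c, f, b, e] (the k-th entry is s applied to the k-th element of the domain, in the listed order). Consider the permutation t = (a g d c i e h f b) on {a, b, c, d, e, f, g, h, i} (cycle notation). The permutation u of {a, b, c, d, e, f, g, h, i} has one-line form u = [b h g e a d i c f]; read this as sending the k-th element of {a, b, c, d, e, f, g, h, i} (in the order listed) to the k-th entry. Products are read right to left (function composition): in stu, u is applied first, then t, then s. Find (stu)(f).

Apply the permutations in order: u(f) = d, then t(d) = c, then s(c) = h. So (stu)(f) = h.

h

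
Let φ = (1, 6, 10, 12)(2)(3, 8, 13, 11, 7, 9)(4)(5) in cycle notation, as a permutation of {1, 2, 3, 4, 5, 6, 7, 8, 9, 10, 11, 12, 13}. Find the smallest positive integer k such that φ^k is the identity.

The disjoint cycles have lengths 6, 4, 1, 1, 1.
The order is lcm(6, 4) = 12.

12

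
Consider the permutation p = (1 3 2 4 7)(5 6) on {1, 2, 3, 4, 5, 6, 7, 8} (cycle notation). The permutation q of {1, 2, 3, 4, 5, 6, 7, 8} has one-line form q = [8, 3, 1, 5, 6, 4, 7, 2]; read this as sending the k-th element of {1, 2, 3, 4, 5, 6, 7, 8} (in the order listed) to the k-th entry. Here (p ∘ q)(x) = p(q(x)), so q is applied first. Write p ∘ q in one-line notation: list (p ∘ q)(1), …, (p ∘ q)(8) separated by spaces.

8 2 3 6 5 7 1 4

For each element, apply q then p: 1 → 8 → 8; 2 → 3 → 2; 3 → 1 → 3; 4 → 5 → 6; 5 → 6 → 5; 6 → 4 → 7; 7 → 7 → 1; 8 → 2 → 4.
So p ∘ q in one-line form is 8 2 3 6 5 7 1 4.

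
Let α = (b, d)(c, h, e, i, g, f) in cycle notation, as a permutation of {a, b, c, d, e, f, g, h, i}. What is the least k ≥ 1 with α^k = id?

The disjoint cycles have lengths 6, 2, 1.
The order of α is the least common multiple of its cycle lengths: lcm(6, 2) = 6.

6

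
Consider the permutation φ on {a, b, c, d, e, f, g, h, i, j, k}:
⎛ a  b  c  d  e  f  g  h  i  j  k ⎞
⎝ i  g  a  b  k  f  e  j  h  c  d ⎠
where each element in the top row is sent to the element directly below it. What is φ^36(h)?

j

Tracing h → j → … returns to h after 5 steps, so h lies in a 5-cycle (a, i, h, j, c).
Powers repeat with period 5 on this cycle, and 36 mod 5 = 1, so φ^36(h) = φ^1(h).
Stepping 1 place around the cycle: h → j.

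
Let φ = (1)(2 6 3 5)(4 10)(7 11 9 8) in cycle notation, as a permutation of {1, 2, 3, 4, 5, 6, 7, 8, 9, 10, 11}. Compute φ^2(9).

7

9 lies in the 4-cycle (7 11 9 8).
Advancing 2 steps from 9: 9 → 8 → 7.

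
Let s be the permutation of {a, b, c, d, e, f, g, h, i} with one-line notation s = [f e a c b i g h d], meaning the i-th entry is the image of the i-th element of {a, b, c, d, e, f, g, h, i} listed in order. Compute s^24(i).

f

Tracing i → d → … returns to i after 5 steps, so i lies in a 5-cycle (a, f, i, d, c).
Since the cycle has length 5, s^24 acts on it the same as s^4 (24 mod 5 = 4).
Stepping 4 places around the cycle: i → d → c → a → f.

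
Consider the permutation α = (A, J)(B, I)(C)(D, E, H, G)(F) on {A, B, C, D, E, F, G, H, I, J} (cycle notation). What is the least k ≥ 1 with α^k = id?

The disjoint cycles have lengths 4, 2, 2, 1, 1.
The order of α is the least common multiple of its cycle lengths: lcm(4, 2, 2) = 4.

4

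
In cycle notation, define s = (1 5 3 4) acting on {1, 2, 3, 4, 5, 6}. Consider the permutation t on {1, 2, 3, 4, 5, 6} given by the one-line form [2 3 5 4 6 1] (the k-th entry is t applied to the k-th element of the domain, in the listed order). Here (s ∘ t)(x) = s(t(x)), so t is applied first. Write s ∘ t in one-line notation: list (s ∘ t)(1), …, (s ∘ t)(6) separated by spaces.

2 4 3 1 6 5

For each element, apply t then s: 1 → 2 → 2; 2 → 3 → 4; 3 → 5 → 3; 4 → 4 → 1; 5 → 6 → 6; 6 → 1 → 5.
So s ∘ t in one-line form is 2 4 3 1 6 5.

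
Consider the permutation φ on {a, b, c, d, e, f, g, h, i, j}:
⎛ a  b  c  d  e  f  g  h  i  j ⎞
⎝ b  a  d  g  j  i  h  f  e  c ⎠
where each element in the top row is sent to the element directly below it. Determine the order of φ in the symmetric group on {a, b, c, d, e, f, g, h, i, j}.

8

Decomposing into disjoint cycles gives cycle lengths 8, 2.
The order is lcm(8, 2) = 8.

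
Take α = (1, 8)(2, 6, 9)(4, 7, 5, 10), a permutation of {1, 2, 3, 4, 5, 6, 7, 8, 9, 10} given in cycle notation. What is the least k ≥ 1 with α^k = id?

12

The cycle type of α is (4, 3, 2, 1).
Since disjoint cycles commute, ord(α) = lcm(4, 3, 2) = 12.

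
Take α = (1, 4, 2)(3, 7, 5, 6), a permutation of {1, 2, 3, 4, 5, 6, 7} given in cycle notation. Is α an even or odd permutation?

The cycle lengths are 4, 3.
A cycle is odd iff its length is even; α has 1 even-length cycle, so sgn(α) = (−1)^1 and α is odd.

odd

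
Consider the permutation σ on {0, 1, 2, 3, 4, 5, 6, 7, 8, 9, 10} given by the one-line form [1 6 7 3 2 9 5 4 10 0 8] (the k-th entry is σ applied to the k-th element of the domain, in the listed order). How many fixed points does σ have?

1

The fixed points (elements with σ(x) = x) are {3}, so there is 1.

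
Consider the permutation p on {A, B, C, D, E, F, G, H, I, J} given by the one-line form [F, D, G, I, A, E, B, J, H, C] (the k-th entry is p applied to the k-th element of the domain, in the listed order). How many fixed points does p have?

No element satisfies p(x) = x, so there are 0 fixed points.

0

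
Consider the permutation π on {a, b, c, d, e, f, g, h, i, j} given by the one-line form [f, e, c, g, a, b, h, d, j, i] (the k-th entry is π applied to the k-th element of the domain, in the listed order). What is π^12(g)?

Tracing g → h → … returns to g after 3 steps, so g lies in a 3-cycle (d, g, h).
On a 3-cycle, π^3 is the identity, so π^12 = π^0 there (12 ≡ 0 mod 3).
So π^12(g) = g.

g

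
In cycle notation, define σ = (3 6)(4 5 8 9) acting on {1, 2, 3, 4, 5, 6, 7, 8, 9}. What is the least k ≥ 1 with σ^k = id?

4

The disjoint cycles have lengths 4, 2, 1, 1, 1.
The order is lcm(4, 2) = 4.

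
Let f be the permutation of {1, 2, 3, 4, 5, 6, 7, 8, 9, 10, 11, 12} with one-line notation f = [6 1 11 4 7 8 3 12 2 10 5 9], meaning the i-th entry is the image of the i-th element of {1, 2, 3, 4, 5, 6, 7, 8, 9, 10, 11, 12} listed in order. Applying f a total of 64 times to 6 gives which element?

Tracing 6 → 8 → … returns to 6 after 6 steps, so 6 lies in a 6-cycle (1 6 8 12 9 2).
Since the cycle has length 6, f^64 acts on it the same as f^4 (64 mod 6 = 4).
Stepping 4 places around the cycle: 6 → 8 → 12 → 9 → 2.

2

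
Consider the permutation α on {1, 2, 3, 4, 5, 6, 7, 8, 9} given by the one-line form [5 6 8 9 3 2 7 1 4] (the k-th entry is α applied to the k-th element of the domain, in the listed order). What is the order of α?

4

The disjoint-cycle form of α has cycle lengths 4, 2, 2, 1.
The order is lcm(4, 2, 2) = 4.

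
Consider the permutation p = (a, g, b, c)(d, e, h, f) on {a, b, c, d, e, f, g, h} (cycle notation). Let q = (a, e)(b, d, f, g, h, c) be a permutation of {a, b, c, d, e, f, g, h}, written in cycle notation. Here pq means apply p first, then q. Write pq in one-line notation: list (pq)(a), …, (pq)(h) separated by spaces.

h b e a c f d g

Chase each element through p then q: a → g → h; b → c → b; c → a → e; d → e → a; e → h → c; f → d → f; g → b → d; h → f → g.
Collecting the images, pq = [h b e a c f d g].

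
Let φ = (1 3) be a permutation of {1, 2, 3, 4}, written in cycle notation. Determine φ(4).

4

4 does not appear in any cycle of φ, so it is a fixed point: φ(4) = 4.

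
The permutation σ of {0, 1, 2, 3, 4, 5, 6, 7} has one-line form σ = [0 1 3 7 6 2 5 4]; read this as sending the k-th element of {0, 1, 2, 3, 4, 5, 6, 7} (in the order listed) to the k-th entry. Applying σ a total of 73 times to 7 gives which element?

4

Tracing 7 → 4 → … returns to 7 after 6 steps, so 7 lies in a 6-cycle (2 3 7 4 6 5).
Powers repeat with period 6 on this cycle, and 73 mod 6 = 1, so σ^73(7) = σ^1(7).
Stepping 1 place around the cycle: 7 → 4.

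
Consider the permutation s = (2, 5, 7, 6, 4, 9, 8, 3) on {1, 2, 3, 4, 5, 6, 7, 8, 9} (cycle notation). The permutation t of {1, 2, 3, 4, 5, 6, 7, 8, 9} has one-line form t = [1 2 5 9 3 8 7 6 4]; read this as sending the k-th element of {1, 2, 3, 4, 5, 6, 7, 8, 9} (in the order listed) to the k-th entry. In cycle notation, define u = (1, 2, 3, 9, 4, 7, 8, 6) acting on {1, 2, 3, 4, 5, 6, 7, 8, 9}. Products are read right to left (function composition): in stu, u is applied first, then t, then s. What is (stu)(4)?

(stu)(4) = s(t(u(4))). u(4) = 7, then t(7) = 7, then s(7) = 6, so the result is 6.

6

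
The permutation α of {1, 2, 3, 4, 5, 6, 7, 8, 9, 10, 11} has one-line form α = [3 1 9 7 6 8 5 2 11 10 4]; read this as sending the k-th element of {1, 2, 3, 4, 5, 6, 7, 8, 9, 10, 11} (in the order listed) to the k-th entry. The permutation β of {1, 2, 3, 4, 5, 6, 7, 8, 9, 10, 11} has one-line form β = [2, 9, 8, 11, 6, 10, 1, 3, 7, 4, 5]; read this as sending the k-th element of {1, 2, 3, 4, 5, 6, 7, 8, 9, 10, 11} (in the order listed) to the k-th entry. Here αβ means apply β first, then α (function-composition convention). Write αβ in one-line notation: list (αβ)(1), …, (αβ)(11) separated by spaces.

(αβ)(x) = α(β(x)). Computing each image: α(β(1)) = α(2) = 1, α(β(2)) = α(9) = 11, α(β(3)) = α(8) = 2, α(β(4)) = α(11) = 4, α(β(5)) = α(6) = 8, α(β(6)) = α(10) = 10, α(β(7)) = α(1) = 3, α(β(8)) = α(3) = 9, α(β(9)) = α(7) = 5, α(β(10)) = α(4) = 7, α(β(11)) = α(5) = 6.
Hence αβ = [1 11 2 4 8 10 3 9 5 7 6].

1 11 2 4 8 10 3 9 5 7 6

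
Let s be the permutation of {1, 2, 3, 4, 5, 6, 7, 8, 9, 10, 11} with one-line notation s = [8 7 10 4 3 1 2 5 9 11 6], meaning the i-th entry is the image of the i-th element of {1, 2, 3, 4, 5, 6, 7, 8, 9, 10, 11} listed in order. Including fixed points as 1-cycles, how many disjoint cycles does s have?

4

The cycle decomposition is (1 8 5 3 10 11 6)(2 7)(4)(9), which has 4 cycles (counting 1-cycles).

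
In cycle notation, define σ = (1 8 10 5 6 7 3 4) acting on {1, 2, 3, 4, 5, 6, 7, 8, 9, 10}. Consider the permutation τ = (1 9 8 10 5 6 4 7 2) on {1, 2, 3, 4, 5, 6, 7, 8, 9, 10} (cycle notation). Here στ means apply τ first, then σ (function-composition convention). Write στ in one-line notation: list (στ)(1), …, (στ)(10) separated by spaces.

9 8 4 3 7 1 2 5 10 6

(στ)(x) = σ(τ(x)). Computing each image: σ(τ(1)) = σ(9) = 9, σ(τ(2)) = σ(1) = 8, σ(τ(3)) = σ(3) = 4, σ(τ(4)) = σ(7) = 3, σ(τ(5)) = σ(6) = 7, σ(τ(6)) = σ(4) = 1, σ(τ(7)) = σ(2) = 2, σ(τ(8)) = σ(10) = 5, σ(τ(9)) = σ(8) = 10, σ(τ(10)) = σ(5) = 6.
Hence στ = [9 8 4 3 7 1 2 5 10 6].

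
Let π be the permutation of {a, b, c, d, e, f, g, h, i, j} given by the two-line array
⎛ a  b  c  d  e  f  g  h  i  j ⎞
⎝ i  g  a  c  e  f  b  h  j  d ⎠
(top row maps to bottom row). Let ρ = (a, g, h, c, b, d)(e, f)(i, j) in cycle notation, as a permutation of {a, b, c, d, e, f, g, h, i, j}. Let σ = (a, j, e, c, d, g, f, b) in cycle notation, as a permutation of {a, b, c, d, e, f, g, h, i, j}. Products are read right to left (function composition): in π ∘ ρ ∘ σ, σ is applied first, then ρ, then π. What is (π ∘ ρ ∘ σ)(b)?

Chase b: σ(b) = a; ρ(a) = g; π(g) = b. Hence (π ∘ ρ ∘ σ)(b) = b.

b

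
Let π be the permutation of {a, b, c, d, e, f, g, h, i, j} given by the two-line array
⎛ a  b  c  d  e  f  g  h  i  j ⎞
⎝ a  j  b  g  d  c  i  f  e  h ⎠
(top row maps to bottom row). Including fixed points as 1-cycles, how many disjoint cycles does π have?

3

The cycle decomposition is (a)(b j h f c)(d g i e), which has 3 cycles (counting 1-cycles).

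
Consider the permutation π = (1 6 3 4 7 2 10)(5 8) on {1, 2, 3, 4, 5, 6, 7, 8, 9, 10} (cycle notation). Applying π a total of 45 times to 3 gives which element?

3 lies in the 7-cycle (1 6 3 4 7 2 10).
Powers repeat with period 7 on this cycle, and 45 mod 7 = 3, so π^45(3) = π^3(3).
Advancing 3 steps from 3: 3 → 4 → 7 → 2.

2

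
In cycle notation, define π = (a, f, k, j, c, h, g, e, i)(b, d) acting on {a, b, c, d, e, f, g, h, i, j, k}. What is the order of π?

The disjoint cycles have lengths 9, 2.
The order of π is the least common multiple of its cycle lengths: lcm(9, 2) = 18.

18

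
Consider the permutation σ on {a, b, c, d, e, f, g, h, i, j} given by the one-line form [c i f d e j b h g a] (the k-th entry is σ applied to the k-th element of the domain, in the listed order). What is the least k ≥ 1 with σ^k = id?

The disjoint-cycle form of σ has cycle lengths 4, 3, 1, 1, 1.
Since disjoint cycles commute, ord(σ) = lcm(4, 3) = 12.

12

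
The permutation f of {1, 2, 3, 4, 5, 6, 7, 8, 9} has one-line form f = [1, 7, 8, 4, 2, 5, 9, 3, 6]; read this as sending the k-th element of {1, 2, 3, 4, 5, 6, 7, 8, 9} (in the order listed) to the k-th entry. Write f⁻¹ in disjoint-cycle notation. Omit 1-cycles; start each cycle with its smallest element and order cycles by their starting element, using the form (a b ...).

First write f in disjoint cycles: (2 7 9 6 5)(3 8).
The inverse reverses every cycle; in canonical form, f⁻¹ = (2 5 6 9 7)(3 8).

(2 5 6 9 7)(3 8)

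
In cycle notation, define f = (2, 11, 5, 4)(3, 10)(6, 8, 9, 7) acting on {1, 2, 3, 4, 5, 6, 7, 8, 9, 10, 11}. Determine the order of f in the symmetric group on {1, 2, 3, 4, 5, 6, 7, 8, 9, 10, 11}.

The disjoint cycles have lengths 4, 4, 2, 1.
The order is lcm(4, 4, 2) = 4.

4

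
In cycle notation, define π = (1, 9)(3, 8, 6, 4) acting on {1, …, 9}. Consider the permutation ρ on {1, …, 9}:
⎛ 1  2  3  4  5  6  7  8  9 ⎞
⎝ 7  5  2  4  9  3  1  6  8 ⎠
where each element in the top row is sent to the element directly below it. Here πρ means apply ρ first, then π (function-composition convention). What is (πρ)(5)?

(πρ)(5) = π(ρ(5)). ρ(5) = 9, then π(9) = 1. So (πρ)(5) = 1.

1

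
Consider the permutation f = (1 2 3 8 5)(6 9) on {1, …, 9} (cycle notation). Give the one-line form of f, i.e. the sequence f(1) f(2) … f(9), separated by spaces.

2 3 8 4 1 9 7 5 6

Image by image: 1↦2, 2↦3, 3↦8, 4↦4, 5↦1, 6↦9, 7↦7, 8↦5, 9↦6.
So the one-line form is 2 3 8 4 1 9 7 5 6.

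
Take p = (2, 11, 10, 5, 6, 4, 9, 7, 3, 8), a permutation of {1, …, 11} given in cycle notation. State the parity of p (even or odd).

odd

The cycle lengths are 10, 1.
A cycle is odd iff its length is even; p has 1 even-length cycle, so sgn(p) = (−1)^1 and p is odd.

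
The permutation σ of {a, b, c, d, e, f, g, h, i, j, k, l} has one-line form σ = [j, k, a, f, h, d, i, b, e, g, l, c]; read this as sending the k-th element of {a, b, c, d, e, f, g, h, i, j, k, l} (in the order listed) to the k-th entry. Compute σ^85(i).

Tracing i → e → … returns to i after 10 steps, so i lies in a 10-cycle (a j g i e h b k l c).
Powers repeat with period 10 on this cycle, and 85 mod 10 = 5, so σ^85(i) = σ^5(i).
Stepping 5 places around the cycle: i → e → h → b → k → l.

l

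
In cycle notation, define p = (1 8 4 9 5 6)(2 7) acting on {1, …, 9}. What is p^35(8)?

1

8 lies in the 6-cycle (1 8 4 9 5 6).
Since the cycle has length 6, p^35 acts on it the same as p^5 (35 mod 6 = 5).
Advancing 5 steps from 8: 8 → 4 → 9 → 5 → 6 → 1.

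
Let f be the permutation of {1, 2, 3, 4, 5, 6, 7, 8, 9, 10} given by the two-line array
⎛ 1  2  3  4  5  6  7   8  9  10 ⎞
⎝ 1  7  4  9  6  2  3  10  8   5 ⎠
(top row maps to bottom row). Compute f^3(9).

Tracing 9 → 8 → … returns to 9 after 9 steps, so 9 lies in a 9-cycle (2, 7, 3, 4, 9, 8, 10, 5, 6).
Stepping 3 places around the cycle: 9 → 8 → 10 → 5.

5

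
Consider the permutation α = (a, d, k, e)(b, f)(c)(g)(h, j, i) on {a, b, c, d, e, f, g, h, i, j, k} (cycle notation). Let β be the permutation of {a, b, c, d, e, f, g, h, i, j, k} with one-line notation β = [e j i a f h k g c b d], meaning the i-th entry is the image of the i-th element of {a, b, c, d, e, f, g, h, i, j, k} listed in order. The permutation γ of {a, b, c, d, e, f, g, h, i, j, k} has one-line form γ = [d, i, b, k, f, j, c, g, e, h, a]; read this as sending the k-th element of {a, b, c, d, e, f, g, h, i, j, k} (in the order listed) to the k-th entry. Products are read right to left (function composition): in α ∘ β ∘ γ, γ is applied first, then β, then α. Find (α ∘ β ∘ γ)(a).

d

Chase a: γ(a) = d; β(d) = a; α(a) = d. Hence (α ∘ β ∘ γ)(a) = d.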